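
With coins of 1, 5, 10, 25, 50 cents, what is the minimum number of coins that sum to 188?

188 − 3×50→38 − 1×25→13 − 1×10→3 − 3×1→0
Total coins = 3 + 1 + 1 + 3 = 8

8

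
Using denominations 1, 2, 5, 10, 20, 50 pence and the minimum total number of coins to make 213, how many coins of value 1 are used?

213 − 4×50→13 − 1×10→3 − 1×2→1 − 1×1→0
Count of 1: 1

1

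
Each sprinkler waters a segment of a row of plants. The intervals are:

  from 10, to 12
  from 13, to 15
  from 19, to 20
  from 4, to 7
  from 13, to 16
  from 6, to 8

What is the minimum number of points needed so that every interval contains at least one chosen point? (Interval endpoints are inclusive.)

By right end: [4,7]  [6,8]  [10,12]  [13,15]  [13,16]  [19,20]
[4,7] uncovered → point at 7; [10,12] uncovered → point at 12; [13,15] uncovered → point at 15; [19,20] uncovered → point at 20.
Points: 7, 12, 15, 20 (4 total).

4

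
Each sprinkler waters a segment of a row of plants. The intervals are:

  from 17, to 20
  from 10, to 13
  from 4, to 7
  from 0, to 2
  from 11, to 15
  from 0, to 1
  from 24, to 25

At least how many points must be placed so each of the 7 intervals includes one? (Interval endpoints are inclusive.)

5

Process intervals by earliest right end; each time one isn't hit yet, stab at its right endpoint.
Sorted: [0,1] [0,2] [4,7] [10,13] [11,15] [17,20] [24,25]
{[0,1],[0,2]} hit by 1; {[4,7]} hit by 7; {[10,13],[11,15]} hit by 13; {[17,20]} hit by 20; {[24,25]} hit by 25.
Points: 1, 7, 13, 20, 25 (5 total).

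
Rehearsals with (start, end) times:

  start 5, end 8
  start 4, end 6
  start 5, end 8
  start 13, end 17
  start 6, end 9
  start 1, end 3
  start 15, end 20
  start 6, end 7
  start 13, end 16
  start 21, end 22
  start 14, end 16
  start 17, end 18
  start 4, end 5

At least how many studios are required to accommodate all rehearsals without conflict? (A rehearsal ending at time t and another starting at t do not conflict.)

starts: [1, 4, 4, 5, 5, 6, 6, 13, 13, 14, 15, 17, 21]
ends:   [3, 5, 6, 7, 8, 8, 9, 16, 16, 17, 18, 20, 22]
s1→1 e3→0 s4→1 s4→2 e5→1 s5→2 s5→3 e6→2 s6→3 s6→4  — peak 4.

4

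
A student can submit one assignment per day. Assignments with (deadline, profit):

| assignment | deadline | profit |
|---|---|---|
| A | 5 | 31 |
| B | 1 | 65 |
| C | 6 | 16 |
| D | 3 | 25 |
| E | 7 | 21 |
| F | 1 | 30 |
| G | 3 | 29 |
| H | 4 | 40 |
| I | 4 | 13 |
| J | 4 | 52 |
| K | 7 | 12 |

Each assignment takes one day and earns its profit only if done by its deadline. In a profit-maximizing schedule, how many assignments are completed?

7

Take jobs in profit order; each goes to the latest open slot no later than its deadline.
By profit: B(d1,65), J(d4,52), H(d4,40), A(d5,31), F(d1,30), G(d3,29), D(d3,25), E(d7,21), C(d6,16), I(d4,13), K(d7,12)
B→slot 1; J→slot 4; H→slot 3; A→slot 5; F skipped; G→slot 2; D skipped; E→slot 7; C→slot 6; I skipped; K skipped.
7 of 11 scheduled.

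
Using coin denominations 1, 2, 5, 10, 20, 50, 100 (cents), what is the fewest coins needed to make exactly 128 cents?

5

128 − 1×100→28 − 1×20→8 − 1×5→3 − 1×2→1 − 1×1→0
Total coins = 1 + 1 + 1 + 1 + 1 = 5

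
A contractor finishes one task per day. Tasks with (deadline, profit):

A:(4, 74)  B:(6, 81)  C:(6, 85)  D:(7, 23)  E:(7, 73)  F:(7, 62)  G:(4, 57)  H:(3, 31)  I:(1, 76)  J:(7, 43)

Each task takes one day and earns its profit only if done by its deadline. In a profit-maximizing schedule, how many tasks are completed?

Sort by profit descending; place each in the latest free slot ≤ its deadline.
By profit: C(d6,85), B(d6,81), I(d1,76), A(d4,74), E(d7,73), F(d7,62), G(d4,57), J(d7,43), H(d3,31), D(d7,23)
C→slot 6; B→slot 5; I→slot 1; A→slot 4; E→slot 7; F→slot 3; G→slot 2; J skipped; H skipped; D skipped.
7 of 10 scheduled.

7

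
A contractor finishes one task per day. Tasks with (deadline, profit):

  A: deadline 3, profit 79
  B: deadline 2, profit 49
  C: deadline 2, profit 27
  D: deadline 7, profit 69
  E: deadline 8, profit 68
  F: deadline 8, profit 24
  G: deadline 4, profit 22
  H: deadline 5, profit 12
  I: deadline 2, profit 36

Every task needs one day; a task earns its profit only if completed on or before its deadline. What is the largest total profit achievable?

359

Profit order: A=79 D=69 E=68 B=49 I=36 C=27 F=24 G=22 H=12
Assign: A→slot 3, D→slot 7, E→slot 8, B→slot 2, I→slot 1, C skipped, F→slot 6, G→slot 4, H→slot 5.
Slots: [1:I] [2:B] [3:A] [4:G] [5:H] [6:F] [7:D] [8:E]
Profit = 36 + 49 + 79 + 22 + 12 + 24 + 69 + 68 = 359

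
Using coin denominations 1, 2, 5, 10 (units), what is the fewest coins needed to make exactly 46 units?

6

46 = 4×10 + 1×5 + 1×1
Total coins = 4 + 1 + 1 = 6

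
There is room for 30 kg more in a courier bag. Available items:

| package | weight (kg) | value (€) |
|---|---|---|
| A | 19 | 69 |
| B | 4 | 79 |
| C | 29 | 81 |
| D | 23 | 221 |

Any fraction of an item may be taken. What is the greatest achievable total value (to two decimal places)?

310.89

Sort by value per unit weight and fill in that order.
Order: B (79/4=19.75) > D (221/23=9.61) > A (69/19=3.63) > C (81/29=2.79)
Fill: take B (4 @ 79) → take D (23 @ 221) → take 3/19 of A → 10.89; 30/30 used.
Total value = 310.89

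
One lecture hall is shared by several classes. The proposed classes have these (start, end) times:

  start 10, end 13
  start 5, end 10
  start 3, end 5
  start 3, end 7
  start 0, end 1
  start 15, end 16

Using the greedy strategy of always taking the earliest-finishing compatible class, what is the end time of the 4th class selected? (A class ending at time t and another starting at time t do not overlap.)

Order by finish time; keep every interval that doesn't clash with the previous kept one.
Sorted by end: (0,1)  (3,5)  (3,7)  (5,10)  (10,13)  (15,16)
take (0,1); take (3,5); skip (3,7); take (5,10); take (10,13); take (15,16).
Selected: (0,1) (3,5) (5,10) (10,13) (15,16)

13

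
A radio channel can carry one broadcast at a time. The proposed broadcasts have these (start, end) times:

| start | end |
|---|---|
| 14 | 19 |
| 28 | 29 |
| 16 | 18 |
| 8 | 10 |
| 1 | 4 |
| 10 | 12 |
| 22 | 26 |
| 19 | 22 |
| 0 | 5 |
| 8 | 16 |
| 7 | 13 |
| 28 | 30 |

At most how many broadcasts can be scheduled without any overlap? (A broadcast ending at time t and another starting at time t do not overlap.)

Sorted by end: (1,4)  (0,5)  (8,10)  (10,12)  (7,13)  (8,16)  (16,18)  (14,19)  (19,22)  (22,26)  (28,29)  (28,30)
take (1,4); take (8,10); take (10,12); skip (8,16); take (16,18); skip (14,19); take (19,22); take (22,26); take (28,29).
Selected 7 broadcasts.

7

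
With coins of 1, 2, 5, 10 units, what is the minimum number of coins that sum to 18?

4

Use the largest denomination that fits, subtract, and repeat.
18 = 1×10 + 1×5 + 1×2 + 1×1
Total coins = 1 + 1 + 1 + 1 = 4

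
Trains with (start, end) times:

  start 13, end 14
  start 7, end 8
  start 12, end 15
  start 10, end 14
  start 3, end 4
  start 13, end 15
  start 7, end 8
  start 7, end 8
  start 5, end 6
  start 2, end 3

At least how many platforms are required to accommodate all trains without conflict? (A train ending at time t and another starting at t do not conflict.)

Count concurrent intervals with a sweep; the peak is the room count.
starts: [2, 3, 5, 7, 7, 7, 10, 12, 13, 13]
ends:   [3, 4, 6, 8, 8, 8, 14, 14, 15, 15]
s2→1 e3→0 s3→1 e4→0 s5→1 e6→0 s7→1 s7→2 s7→3 e8→2 e8→1 e8→0 s10→1 s12→2 s13→3 s13→4  — peak 4.

4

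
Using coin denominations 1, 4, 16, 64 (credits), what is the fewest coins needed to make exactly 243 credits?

243 = 3×64 + 3×16 + 3×1
Total coins = 3 + 3 + 3 = 9

9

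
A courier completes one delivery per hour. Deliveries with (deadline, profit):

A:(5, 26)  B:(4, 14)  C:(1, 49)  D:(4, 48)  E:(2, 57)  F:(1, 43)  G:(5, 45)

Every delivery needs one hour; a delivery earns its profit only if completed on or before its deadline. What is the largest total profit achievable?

225

Profit order: E=57 C=49 D=48 G=45 F=43 A=26 B=14
Assign: E→slot 2, C→slot 1, D→slot 4, G→slot 5, F skipped, A→slot 3, B skipped.
Slots: [1:C] [2:E] [3:A] [4:D] [5:G]
Profit = 49 + 57 + 26 + 48 + 45 = 225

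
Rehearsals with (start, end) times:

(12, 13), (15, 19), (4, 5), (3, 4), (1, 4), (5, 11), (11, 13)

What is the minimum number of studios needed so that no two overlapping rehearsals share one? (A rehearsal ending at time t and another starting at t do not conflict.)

2

Events (time:±→running): 1:+→1 3:+→2 … peak 2.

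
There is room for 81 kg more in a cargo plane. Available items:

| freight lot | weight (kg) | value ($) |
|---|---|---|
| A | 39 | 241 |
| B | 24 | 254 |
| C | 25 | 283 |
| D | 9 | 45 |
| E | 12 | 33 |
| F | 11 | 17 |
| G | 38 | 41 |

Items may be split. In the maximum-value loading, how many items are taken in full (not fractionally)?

Sort by value per unit weight and fill in that order.
Ratios (sorted): C 11.32, B 10.58, A 6.18, D 5.00, E 2.75, F 1.55, G 1.08
take C (25 @ 283); take B (24 @ 254); take 32/39 of A → 197.74. Capacity used 81/81.
2 item(s) taken whole; one partial (take 32/39 of A).

2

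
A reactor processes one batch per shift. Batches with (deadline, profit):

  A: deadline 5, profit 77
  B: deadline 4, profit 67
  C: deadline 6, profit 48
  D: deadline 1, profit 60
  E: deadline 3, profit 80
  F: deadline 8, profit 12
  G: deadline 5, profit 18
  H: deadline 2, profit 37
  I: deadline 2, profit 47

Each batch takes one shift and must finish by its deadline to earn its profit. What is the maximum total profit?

391

By profit: E(d3,80), A(d5,77), B(d4,67), D(d1,60), C(d6,48), I(d2,47), H(d2,37), G(d5,18), F(d8,12)
E→slot 3; A→slot 5; B→slot 4; D→slot 1; C→slot 6; I→slot 2; H skipped; G skipped; F→slot 8.
Profit = 60 + 47 + 80 + 67 + 77 + 48 + 12 = 391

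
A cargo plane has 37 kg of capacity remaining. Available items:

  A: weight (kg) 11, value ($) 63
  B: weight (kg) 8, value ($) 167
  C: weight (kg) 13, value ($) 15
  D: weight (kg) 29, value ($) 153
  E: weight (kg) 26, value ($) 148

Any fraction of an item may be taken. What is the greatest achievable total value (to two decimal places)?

Order: B (167/8=20.88) > A (63/11=5.73) > E (148/26=5.69) > D (153/29=5.28) > C (15/13=1.15)
Fill: take B (8 @ 167) → take A (11 @ 63) → take 18/26 of E → 102.46; 37/37 used.
Total value = 332.46

332.46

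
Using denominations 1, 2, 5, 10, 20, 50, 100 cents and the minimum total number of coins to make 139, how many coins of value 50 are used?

Greedy: take as many of the largest coin as possible, then repeat with the remainder.
139 − 1×100→39 − 1×20→19 − 1×10→9 − 1×5→4 − 2×2→0
Count of 50: 0

0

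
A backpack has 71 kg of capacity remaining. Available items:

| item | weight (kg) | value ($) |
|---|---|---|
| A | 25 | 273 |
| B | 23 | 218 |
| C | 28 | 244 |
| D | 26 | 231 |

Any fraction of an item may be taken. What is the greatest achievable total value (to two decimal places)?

695.35

Greedy by value/weight ratio, highest first.
Order: A (273/25=10.92) > B (218/23=9.48) > D (231/26=8.88) > C (244/28=8.71)
Fill: take A (25 @ 273) → take B (23 @ 218) → take 23/26 of D → 204.35; 71/71 used.
Total value = 695.35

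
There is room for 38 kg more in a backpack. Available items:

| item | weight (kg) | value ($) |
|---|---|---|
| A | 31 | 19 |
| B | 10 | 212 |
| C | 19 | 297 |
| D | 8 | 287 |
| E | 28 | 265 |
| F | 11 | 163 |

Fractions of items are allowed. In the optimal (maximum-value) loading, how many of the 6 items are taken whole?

3

Ratios (sorted): D 35.88, B 21.20, C 15.63, F 14.82, E 9.46, A 0.61
take D (8 @ 287); take B (10 @ 212); take C (19 @ 297); take 1/11 of F → 14.82. Capacity used 38/38.
3 item(s) taken whole; one partial (take 1/11 of F).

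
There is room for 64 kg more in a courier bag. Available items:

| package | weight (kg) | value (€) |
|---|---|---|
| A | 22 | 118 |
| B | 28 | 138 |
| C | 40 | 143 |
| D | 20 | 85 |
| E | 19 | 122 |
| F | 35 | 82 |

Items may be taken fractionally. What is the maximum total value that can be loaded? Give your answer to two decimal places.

Ratios (sorted): E 6.42, A 5.36, B 4.93, D 4.25, C 3.58, F 2.34
take E (19 @ 122); take A (22 @ 118); take 23/28 of B → 113.36. Capacity used 64/64.
Total value = 353.36

353.36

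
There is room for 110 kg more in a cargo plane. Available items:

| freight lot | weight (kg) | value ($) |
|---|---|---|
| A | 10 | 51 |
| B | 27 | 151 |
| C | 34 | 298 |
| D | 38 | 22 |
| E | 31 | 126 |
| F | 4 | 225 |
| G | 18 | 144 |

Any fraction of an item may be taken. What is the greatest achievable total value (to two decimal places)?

Sort by value per unit weight and fill in that order.
Ratios (sorted): F 56.25, C 8.76, G 8.00, B 5.59, A 5.10, E 4.06, D 0.58
take F (4 @ 225); take C (34 @ 298); take G (18 @ 144); take B (27 @ 151); take A (10 @ 51); take 17/31 of E → 69.10. Capacity used 110/110.
Total value = 938.10

938.10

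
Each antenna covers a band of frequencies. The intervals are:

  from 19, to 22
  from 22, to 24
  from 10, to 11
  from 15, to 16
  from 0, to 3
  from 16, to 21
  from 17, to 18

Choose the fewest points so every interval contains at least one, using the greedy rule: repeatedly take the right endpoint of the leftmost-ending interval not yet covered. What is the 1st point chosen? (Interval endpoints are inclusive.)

Process intervals by earliest right end; each time one isn't hit yet, stab at its right endpoint.
By right end: [0,3]  [10,11]  [15,16]  [17,18]  [16,21]  [19,22]  [22,24]
[0,3] uncovered → point at 3; [10,11] uncovered → point at 11; [15,16] uncovered → point at 16; [17,18] uncovered → point at 18; [19,22] uncovered → point at 22.
Points: 3, 11, 16, 18, 22 (5 total).

3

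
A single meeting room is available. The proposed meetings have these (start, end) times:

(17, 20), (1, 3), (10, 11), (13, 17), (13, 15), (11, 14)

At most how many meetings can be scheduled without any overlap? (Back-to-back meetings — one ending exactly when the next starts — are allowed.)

4

Sorted by end: (1,3)  (10,11)  (11,14)  (13,15)  (13,17)  (17,20)
take (1,3); take (10,11); take (11,14); take (17,20).
Selected 4 meetings.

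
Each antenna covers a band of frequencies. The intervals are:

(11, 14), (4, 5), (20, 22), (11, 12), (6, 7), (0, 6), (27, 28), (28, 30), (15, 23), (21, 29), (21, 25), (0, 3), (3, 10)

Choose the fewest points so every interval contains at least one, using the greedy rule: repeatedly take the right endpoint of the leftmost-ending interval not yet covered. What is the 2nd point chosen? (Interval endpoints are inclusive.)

5

Sort by right endpoint; whenever an interval is uncovered, place a point at its right end.
By right end: [0,3]  [4,5]  [0,6]  [6,7]  [3,10]  [11,12]  [11,14]  [20,22]  [15,23]  [21,25]  [27,28]  [21,29]  [28,30]
[0,3] uncovered → point at 3; [4,5] uncovered → point at 5; [6,7] uncovered → point at 7; [11,12] uncovered → point at 12; [20,22] uncovered → point at 22; [27,28] uncovered → point at 28.
Points: 3, 5, 7, 12, 22, 28 (6 total).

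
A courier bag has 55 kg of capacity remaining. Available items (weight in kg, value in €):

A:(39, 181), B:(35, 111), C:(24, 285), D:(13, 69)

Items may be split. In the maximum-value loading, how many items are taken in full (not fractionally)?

Sort by value per unit weight and fill in that order.
Order: C (285/24=11.88) > D (69/13=5.31) > A (181/39=4.64) > B (111/35=3.17)
Fill: take C (24 @ 285) → take D (13 @ 69) → take 18/39 of A → 83.54; 55/55 used.
2 item(s) taken whole; one partial (take 18/39 of A).

2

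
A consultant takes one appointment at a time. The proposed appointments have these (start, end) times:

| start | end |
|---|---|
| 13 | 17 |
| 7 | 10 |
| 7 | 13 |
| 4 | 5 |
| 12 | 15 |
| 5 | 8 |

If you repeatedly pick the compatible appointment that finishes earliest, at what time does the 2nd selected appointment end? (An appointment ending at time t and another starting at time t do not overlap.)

8

Sort by end time and greedily take each interval whose start is ≥ the last chosen end.
By end time: (4,5), (5,8), (7,10), (7,13), (12,15), (13,17).
Pick (4,5); next start ≥ 5 → (5,8); next start ≥ 8 → (12,15).
Selected: (4,5) (5,8) (12,15)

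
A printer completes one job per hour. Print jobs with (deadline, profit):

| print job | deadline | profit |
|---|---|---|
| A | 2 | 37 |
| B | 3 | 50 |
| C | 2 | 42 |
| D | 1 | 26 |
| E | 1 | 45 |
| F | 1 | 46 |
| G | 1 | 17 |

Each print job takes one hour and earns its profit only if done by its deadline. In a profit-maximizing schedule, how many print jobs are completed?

3

Sort by profit descending; place each in the latest free slot ≤ its deadline.
By profit: B(d3,50), F(d1,46), E(d1,45), C(d2,42), A(d2,37), D(d1,26), G(d1,17)
B→slot 3; F→slot 1; E skipped; C→slot 2; A skipped; D skipped; G skipped.
3 of 7 scheduled.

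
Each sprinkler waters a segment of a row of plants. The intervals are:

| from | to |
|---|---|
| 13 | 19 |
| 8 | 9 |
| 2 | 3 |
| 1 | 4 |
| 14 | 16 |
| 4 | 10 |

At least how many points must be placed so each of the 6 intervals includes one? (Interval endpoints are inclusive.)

Sort by right endpoint; whenever an interval is uncovered, place a point at its right end.
Sorted: [2,3] [1,4] [8,9] [4,10] [14,16] [13,19]
{[2,3],[1,4]} hit by 3; {[8,9],[4,10]} hit by 9; {[14,16],[13,19]} hit by 16.
Points: 3, 9, 16 (3 total).

3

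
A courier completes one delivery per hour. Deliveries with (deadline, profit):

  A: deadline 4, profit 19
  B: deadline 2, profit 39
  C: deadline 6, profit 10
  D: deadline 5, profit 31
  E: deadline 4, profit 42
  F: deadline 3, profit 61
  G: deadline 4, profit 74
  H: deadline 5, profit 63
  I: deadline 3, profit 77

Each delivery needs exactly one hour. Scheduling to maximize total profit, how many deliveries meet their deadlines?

6

By profit: I(d3,77), G(d4,74), H(d5,63), F(d3,61), E(d4,42), B(d2,39), D(d5,31), A(d4,19), C(d6,10)
I→slot 3; G→slot 4; H→slot 5; F→slot 2; E→slot 1; B skipped; D skipped; A skipped; C→slot 6.
6 of 9 scheduled.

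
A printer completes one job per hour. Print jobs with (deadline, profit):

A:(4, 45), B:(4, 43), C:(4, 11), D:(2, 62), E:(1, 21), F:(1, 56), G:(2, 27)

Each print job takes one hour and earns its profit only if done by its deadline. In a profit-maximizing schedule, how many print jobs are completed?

Take jobs in profit order; each goes to the latest open slot no later than its deadline.
By profit: D(d2,62), F(d1,56), A(d4,45), B(d4,43), G(d2,27), E(d1,21), C(d4,11)
D→slot 2; F→slot 1; A→slot 4; B→slot 3; G skipped; E skipped; C skipped.
4 of 7 scheduled.

4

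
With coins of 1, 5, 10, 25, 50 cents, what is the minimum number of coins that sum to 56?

56 − 1×50→6 − 1×5→1 − 1×1→0
Total coins = 1 + 1 + 1 = 3

3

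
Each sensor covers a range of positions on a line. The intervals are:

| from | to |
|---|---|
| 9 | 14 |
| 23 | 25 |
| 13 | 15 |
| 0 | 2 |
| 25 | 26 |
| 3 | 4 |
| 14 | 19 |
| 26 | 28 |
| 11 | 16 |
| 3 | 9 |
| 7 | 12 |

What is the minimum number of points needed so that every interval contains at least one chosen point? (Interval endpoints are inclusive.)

Sort by right endpoint; whenever an interval is uncovered, place a point at its right end.
By right end: [0,2]  [3,4]  [3,9]  [7,12]  [9,14]  [13,15]  [11,16]  [14,19]  [23,25]  [25,26]  [26,28]
[0,2] uncovered → point at 2; [3,4] uncovered → point at 4; [7,12] uncovered → point at 12; [13,15] uncovered → point at 15; [23,25] uncovered → point at 25; [26,28] uncovered → point at 28.
Points: 2, 4, 12, 15, 25, 28 (6 total).

6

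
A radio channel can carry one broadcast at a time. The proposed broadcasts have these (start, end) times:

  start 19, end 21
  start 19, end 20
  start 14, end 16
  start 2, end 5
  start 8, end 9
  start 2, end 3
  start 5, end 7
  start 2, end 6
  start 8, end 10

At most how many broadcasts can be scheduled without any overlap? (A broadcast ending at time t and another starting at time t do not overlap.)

By end time: (2,3), (2,5), (2,6), (5,7), (8,9), (8,10), (14,16), (19,20), (19,21).
Pick (2,3); next start ≥ 3 → (5,7); next start ≥ 7 → (8,9); next start ≥ 9 → (14,16); next start ≥ 16 → (19,20).
Selected 5 broadcasts.

5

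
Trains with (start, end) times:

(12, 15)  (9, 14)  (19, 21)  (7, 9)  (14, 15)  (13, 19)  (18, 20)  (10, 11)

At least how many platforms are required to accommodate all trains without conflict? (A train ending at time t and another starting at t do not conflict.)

Count concurrent intervals with a sweep; the peak is the room count.
Events (time:±→running): 7:+→1 9:-→0 9:+→1 10:+→2 11:-→1 12:+→2 13:+→3 … peak 3.

3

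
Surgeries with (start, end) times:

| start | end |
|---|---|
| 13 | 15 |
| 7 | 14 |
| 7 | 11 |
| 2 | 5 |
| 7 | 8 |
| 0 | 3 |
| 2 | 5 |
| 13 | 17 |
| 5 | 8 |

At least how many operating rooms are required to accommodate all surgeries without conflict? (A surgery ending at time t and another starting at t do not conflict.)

The answer is the maximum number of intervals overlapping at any instant.
starts: [0, 2, 2, 5, 7, 7, 7, 13, 13]
ends:   [3, 5, 5, 8, 8, 11, 14, 15, 17]
s0→1 s2→2 s2→3 e3→2 e5→1 e5→0 s5→1 s7→2 s7→3 s7→4  — peak 4.

4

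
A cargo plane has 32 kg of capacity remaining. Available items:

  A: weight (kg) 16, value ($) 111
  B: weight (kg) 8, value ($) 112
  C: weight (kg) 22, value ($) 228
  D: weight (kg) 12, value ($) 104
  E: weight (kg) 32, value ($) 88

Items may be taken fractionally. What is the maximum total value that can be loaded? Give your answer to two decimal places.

Ratios (sorted): B 14.00, C 10.36, D 8.67, A 6.94, E 2.75
take B (8 @ 112); take C (22 @ 228); take 2/12 of D → 17.33. Capacity used 32/32.
Total value = 357.33

357.33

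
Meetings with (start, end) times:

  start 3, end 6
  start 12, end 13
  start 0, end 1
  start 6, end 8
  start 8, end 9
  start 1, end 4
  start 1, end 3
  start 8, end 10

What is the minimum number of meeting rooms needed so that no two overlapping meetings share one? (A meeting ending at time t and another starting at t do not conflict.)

Events (time:±→running): 0:+→1 1:-→0 1:+→1 1:+→2 … peak 2.

2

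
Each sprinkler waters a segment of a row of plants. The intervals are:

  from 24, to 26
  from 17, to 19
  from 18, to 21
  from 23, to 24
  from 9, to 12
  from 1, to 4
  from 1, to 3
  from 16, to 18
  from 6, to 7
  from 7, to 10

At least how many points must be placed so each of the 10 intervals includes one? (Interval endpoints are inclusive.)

Sorted: [1,3] [1,4] [6,7] [7,10] [9,12] [16,18] [17,19] [18,21] [23,24] [24,26]
{[1,3],[1,4]} hit by 3; {[6,7],[7,10]} hit by 7; {[9,12]} hit by 12; {[16,18],[17,19],[18,21]} hit by 18; {[23,24],[24,26]} hit by 24.
Points: 3, 7, 12, 18, 24 (5 total).

5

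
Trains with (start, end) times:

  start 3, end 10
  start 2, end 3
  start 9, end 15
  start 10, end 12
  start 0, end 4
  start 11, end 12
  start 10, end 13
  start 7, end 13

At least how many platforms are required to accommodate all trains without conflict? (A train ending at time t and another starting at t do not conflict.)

Events (time:±→running): 0:+→1 2:+→2 3:-→1 3:+→2 4:-→1 7:+→2 9:+→3 10:-→2 10:+→3 10:+→4 11:+→5 … peak 5.

5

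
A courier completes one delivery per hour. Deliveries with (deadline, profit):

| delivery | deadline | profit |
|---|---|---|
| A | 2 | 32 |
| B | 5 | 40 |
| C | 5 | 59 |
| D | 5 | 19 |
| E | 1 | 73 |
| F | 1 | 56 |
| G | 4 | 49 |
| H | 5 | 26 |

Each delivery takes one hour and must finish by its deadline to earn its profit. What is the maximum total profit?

By profit: E(d1,73), C(d5,59), F(d1,56), G(d4,49), B(d5,40), A(d2,32), H(d5,26), D(d5,19)
E→slot 1; C→slot 5; F skipped; G→slot 4; B→slot 3; A→slot 2; H skipped; D skipped.
Profit = 73 + 32 + 40 + 49 + 59 = 253

253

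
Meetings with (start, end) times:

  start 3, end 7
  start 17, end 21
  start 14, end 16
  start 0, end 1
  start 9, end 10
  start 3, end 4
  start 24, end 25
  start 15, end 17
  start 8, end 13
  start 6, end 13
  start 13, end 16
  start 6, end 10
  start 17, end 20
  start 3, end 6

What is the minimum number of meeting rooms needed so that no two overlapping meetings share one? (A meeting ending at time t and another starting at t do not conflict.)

4

Events (time:±→running): 0:+→1 1:-→0 3:+→1 3:+→2 3:+→3 4:-→2 6:-→1 6:+→2 6:+→3 7:-→2 8:+→3 9:+→4 … peak 4.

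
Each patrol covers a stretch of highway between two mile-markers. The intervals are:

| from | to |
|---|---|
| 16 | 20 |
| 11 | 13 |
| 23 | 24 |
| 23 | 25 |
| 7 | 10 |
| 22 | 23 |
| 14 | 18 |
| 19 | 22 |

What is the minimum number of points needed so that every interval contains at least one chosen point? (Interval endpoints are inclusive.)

5

Process intervals by earliest right end; each time one isn't hit yet, stab at its right endpoint.
Sorted: [7,10] [11,13] [14,18] [16,20] [19,22] [22,23] [23,24] [23,25]
{[7,10]} hit by 10; {[11,13]} hit by 13; {[14,18],[16,20]} hit by 18; {[19,22],[22,23]} hit by 22; {[23,24],[23,25]} hit by 24.
Points: 10, 13, 18, 22, 24 (5 total).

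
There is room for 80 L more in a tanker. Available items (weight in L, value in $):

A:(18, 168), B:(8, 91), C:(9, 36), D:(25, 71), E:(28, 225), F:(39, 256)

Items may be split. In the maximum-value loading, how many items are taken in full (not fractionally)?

3

Sort by value per unit weight and fill in that order.
Order: B (91/8=11.38) > A (168/18=9.33) > E (225/28=8.04) > F (256/39=6.56) > C (36/9=4.00) > D (71/25=2.84)
Fill: take B (8 @ 91) → take A (18 @ 168) → take E (28 @ 225) → take 26/39 of F → 170.67; 80/80 used.
3 item(s) taken whole; one partial (take 26/39 of F).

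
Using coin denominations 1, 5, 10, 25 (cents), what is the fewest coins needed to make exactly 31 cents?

Greedy: take as many of the largest coin as possible, then repeat with the remainder.
31 − 1×25→6 − 1×5→1 − 1×1→0
Total coins = 1 + 1 + 1 = 3

3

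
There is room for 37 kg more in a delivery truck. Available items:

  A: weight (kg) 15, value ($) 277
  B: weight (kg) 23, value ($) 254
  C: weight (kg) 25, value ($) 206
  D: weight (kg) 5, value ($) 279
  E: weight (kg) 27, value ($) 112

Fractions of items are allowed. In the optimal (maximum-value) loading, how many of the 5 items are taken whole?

2

Greedy by value/weight ratio, highest first.
Ratios (sorted): D 55.80, A 18.47, B 11.04, C 8.24, E 4.15
take D (5 @ 279); take A (15 @ 277); take 17/23 of B → 187.74. Capacity used 37/37.
2 item(s) taken whole; one partial (take 17/23 of B).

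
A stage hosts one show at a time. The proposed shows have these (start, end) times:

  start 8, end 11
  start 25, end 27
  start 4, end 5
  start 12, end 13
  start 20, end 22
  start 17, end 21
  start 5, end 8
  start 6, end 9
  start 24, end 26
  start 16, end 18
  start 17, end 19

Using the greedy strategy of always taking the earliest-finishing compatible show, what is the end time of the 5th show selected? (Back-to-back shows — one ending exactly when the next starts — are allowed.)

Order by finish time; keep every interval that doesn't clash with the previous kept one.
By end time: (4,5), (5,8), (6,9), (8,11), (12,13), (16,18), (17,19), (17,21), (20,22), (24,26), (25,27).
Pick (4,5); next start ≥ 5 → (5,8); next start ≥ 8 → (8,11); next start ≥ 11 → (12,13); next start ≥ 13 → (16,18); next start ≥ 18 → (20,22); next start ≥ 22 → (24,26).
Selected: (4,5) (5,8) (8,11) (12,13) (16,18) (20,22) (24,26)

18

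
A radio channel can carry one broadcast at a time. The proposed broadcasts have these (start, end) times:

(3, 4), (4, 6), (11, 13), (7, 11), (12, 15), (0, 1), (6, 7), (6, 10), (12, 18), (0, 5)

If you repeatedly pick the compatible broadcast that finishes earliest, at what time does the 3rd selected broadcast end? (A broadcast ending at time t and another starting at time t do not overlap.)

6

Order by finish time; keep every interval that doesn't clash with the previous kept one.
By end time: (0,1), (3,4), (0,5), (4,6), (6,7), (6,10), (7,11), (11,13), (12,15), (12,18).
Pick (0,1); next start ≥ 1 → (3,4); next start ≥ 4 → (4,6); next start ≥ 6 → (6,7); next start ≥ 7 → (7,11); next start ≥ 11 → (11,13).
Selected: (0,1) (3,4) (4,6) (6,7) (7,11) (11,13)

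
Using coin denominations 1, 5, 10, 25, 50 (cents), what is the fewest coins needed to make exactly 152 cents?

152 − 3×50→2 − 2×1→0
Total coins = 3 + 2 = 5

5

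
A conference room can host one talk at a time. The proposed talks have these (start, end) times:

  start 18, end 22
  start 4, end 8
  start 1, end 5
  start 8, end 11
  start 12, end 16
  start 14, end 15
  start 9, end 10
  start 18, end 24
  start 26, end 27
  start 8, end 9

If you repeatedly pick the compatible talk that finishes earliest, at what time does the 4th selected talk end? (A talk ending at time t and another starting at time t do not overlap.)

Greedy by earliest finish: after sorting by end time, pick each interval compatible with the last pick.
By end time: (1,5), (4,8), (8,9), (9,10), (8,11), (14,15), (12,16), (18,22), (18,24), (26,27).
Pick (1,5); next start ≥ 5 → (8,9); next start ≥ 9 → (9,10); next start ≥ 10 → (14,15); next start ≥ 15 → (18,22); next start ≥ 22 → (26,27).
Selected: (1,5) (8,9) (9,10) (14,15) (18,22) (26,27)

15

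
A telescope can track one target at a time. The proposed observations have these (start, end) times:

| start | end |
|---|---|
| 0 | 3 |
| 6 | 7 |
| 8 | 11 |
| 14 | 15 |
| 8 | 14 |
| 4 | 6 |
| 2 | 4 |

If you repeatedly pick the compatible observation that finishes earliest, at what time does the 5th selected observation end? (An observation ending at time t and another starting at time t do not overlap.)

15

Greedy by earliest finish: after sorting by end time, pick each interval compatible with the last pick.
By end time: (0,3), (2,4), (4,6), (6,7), (8,11), (8,14), (14,15).
Pick (0,3); next start ≥ 3 → (4,6); next start ≥ 6 → (6,7); next start ≥ 7 → (8,11); next start ≥ 11 → (14,15).
Selected: (0,3) (4,6) (6,7) (8,11) (14,15)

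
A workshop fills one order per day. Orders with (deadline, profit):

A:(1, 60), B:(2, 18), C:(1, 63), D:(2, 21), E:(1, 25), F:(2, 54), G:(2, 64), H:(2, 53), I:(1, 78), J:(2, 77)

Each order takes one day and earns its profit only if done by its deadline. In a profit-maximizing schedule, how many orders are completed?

2

Sort by profit descending; place each in the latest free slot ≤ its deadline.
Profit order: I=78 J=77 G=64 C=63 A=60 F=54 H=53 E=25 D=21 B=18
Assign: I→slot 1, J→slot 2, G skipped, C skipped, A skipped, F skipped, H skipped, E skipped, D skipped, B skipped.
Slots: [1:I] [2:J]
2 of 10 scheduled.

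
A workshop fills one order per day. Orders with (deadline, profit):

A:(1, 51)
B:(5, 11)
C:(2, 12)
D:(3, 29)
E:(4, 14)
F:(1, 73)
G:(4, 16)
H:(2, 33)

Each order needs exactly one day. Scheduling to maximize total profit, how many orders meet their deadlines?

5

Sort by profit descending; place each in the latest free slot ≤ its deadline.
Profit order: F=73 A=51 H=33 D=29 G=16 E=14 C=12 B=11
Assign: F→slot 1, A skipped, H→slot 2, D→slot 3, G→slot 4, E skipped, C skipped, B→slot 5.
Slots: [1:F] [2:H] [3:D] [4:G] [5:B]
5 of 8 scheduled.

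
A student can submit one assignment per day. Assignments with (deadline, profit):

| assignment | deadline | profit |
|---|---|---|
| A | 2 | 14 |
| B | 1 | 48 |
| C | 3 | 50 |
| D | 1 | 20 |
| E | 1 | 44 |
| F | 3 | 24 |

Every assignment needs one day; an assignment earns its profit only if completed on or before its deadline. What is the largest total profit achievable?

122

Profit order: C=50 B=48 E=44 F=24 D=20 A=14
Assign: C→slot 3, B→slot 1, E skipped, F→slot 2, D skipped, A skipped.
Slots: [1:B] [2:F] [3:C]
Profit = 48 + 24 + 50 = 122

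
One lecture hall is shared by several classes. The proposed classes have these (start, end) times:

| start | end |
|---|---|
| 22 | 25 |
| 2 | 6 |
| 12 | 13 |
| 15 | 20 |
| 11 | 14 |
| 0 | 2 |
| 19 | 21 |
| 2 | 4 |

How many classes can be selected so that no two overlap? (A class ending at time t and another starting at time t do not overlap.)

Sort by end time and greedily take each interval whose start is ≥ the last chosen end.
Sorted by end: (0,2)  (2,4)  (2,6)  (12,13)  (11,14)  (15,20)  (19,21)  (22,25)
take (0,2); take (2,4); take (12,13); take (15,20); take (22,25).
Selected 5 classes.

5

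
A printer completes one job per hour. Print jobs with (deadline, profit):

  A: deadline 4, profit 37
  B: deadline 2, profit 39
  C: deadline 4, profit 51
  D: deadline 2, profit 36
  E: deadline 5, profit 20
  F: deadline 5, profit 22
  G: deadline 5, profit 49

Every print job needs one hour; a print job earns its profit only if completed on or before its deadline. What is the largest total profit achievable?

212

By profit: C(d4,51), G(d5,49), B(d2,39), A(d4,37), D(d2,36), F(d5,22), E(d5,20)
C→slot 4; G→slot 5; B→slot 2; A→slot 3; D→slot 1; F skipped; E skipped.
Profit = 36 + 39 + 37 + 51 + 49 = 212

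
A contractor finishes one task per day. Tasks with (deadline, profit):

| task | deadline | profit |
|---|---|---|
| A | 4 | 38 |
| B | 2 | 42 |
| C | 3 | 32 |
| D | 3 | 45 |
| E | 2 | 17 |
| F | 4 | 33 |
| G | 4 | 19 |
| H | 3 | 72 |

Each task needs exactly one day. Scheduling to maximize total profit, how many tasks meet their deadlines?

4

Profit order: H=72 D=45 B=42 A=38 F=33 C=32 G=19 E=17
Assign: H→slot 3, D→slot 2, B→slot 1, A→slot 4, F skipped, C skipped, G skipped, E skipped.
Slots: [1:B] [2:D] [3:H] [4:A]
4 of 8 scheduled.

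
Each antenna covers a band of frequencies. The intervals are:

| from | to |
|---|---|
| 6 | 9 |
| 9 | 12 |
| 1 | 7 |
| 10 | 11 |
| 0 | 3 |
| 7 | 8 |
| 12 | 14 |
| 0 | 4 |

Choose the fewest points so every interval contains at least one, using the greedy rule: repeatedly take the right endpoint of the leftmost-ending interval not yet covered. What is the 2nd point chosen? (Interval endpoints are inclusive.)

Process intervals by earliest right end; each time one isn't hit yet, stab at its right endpoint.
Sorted: [0,3] [0,4] [1,7] [7,8] [6,9] [10,11] [9,12] [12,14]
{[0,3],[0,4],[1,7]} hit by 3; {[7,8],[6,9]} hit by 8; {[10,11],[9,12]} hit by 11; {[12,14]} hit by 14.
Points: 3, 8, 11, 14 (4 total).

8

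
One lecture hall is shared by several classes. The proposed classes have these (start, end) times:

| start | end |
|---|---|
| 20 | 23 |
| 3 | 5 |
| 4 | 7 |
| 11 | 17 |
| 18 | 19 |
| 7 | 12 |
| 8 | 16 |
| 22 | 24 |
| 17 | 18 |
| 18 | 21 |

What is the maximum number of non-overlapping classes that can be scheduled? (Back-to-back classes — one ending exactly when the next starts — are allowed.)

Sort by end time and greedily take each interval whose start is ≥ the last chosen end.
By end time: (3,5), (4,7), (7,12), (8,16), (11,17), (17,18), (18,19), (18,21), (20,23), (22,24).
Pick (3,5); next start ≥ 5 → (7,12); next start ≥ 12 → (17,18); next start ≥ 18 → (18,19); next start ≥ 19 → (20,23).
Selected 5 classes.

5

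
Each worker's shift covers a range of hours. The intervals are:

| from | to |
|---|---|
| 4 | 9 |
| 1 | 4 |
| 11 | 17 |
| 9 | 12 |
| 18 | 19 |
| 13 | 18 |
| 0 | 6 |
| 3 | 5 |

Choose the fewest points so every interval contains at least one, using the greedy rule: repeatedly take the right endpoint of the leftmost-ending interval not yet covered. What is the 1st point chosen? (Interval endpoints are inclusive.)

By right end: [1,4]  [3,5]  [0,6]  [4,9]  [9,12]  [11,17]  [13,18]  [18,19]
[1,4] uncovered → point at 4; [9,12] uncovered → point at 12; [13,18] uncovered → point at 18.
Points: 4, 12, 18 (3 total).

4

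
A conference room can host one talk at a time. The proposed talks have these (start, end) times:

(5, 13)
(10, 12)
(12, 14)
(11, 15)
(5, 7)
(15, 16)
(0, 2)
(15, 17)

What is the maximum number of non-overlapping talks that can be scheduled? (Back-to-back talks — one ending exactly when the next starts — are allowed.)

By end time: (0,2), (5,7), (10,12), (5,13), (12,14), (11,15), (15,16), (15,17).
Pick (0,2); next start ≥ 2 → (5,7); next start ≥ 7 → (10,12); next start ≥ 12 → (12,14); next start ≥ 14 → (15,16).
Selected 5 talks.

5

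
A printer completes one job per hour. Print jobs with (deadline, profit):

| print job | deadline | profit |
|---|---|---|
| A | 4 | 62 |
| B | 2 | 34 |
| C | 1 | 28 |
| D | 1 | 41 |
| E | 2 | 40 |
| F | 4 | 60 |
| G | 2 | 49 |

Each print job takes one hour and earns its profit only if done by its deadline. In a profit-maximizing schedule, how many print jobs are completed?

4

Sort by profit descending; place each in the latest free slot ≤ its deadline.
Profit order: A=62 F=60 G=49 D=41 E=40 B=34 C=28
Assign: A→slot 4, F→slot 3, G→slot 2, D→slot 1, E skipped, B skipped, C skipped.
Slots: [1:D] [2:G] [3:F] [4:A]
4 of 7 scheduled.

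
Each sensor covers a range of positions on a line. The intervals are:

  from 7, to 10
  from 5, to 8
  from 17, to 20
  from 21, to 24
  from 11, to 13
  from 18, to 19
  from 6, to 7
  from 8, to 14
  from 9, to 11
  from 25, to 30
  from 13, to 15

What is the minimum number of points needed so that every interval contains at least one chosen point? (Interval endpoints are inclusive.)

6

Sort by right endpoint; whenever an interval is uncovered, place a point at its right end.
By right end: [6,7]  [5,8]  [7,10]  [9,11]  [11,13]  [8,14]  [13,15]  [18,19]  [17,20]  [21,24]  [25,30]
[6,7] uncovered → point at 7; [9,11] uncovered → point at 11; [13,15] uncovered → point at 15; [18,19] uncovered → point at 19; [21,24] uncovered → point at 24; [25,30] uncovered → point at 30.
Points: 7, 11, 15, 19, 24, 30 (6 total).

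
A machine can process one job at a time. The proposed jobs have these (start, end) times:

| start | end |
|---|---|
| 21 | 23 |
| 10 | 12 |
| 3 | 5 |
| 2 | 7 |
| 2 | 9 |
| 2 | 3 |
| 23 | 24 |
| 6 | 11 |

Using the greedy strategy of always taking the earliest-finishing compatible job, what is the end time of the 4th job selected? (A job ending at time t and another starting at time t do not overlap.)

Sorted by end: (2,3)  (3,5)  (2,7)  (2,9)  (6,11)  (10,12)  (21,23)  (23,24)
take (2,3); take (3,5); skip (2,7); take (6,11); skip (10,12); take (21,23); take (23,24).
Selected: (2,3) (3,5) (6,11) (21,23) (23,24)

23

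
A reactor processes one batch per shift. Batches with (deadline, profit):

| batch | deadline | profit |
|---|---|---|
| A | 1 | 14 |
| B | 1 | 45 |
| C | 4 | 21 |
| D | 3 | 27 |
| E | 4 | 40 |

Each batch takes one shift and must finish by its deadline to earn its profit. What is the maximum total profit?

Sort by profit descending; place each in the latest free slot ≤ its deadline.
By profit: B(d1,45), E(d4,40), D(d3,27), C(d4,21), A(d1,14)
B→slot 1; E→slot 4; D→slot 3; C→slot 2; A skipped.
Profit = 45 + 21 + 27 + 40 = 133

133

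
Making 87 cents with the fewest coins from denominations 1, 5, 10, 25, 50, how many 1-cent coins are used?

Greedy: take as many of the largest coin as possible, then repeat with the remainder.
87 = 1×50 + 1×25 + 1×10 + 2×1
Count of 1: 2

2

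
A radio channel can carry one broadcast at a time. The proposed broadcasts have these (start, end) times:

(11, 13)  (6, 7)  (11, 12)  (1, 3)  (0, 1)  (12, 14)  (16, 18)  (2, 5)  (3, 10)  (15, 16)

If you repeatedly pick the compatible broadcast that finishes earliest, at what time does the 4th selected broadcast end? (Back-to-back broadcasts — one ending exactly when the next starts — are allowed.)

Sorted by end: (0,1)  (1,3)  (2,5)  (6,7)  (3,10)  (11,12)  (11,13)  (12,14)  (15,16)  (16,18)
take (0,1); take (1,3); skip (2,5); take (6,7); skip (3,10); take (11,12); take (12,14); take (15,16); take (16,18).
Selected: (0,1) (1,3) (6,7) (11,12) (12,14) (15,16) (16,18)

12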